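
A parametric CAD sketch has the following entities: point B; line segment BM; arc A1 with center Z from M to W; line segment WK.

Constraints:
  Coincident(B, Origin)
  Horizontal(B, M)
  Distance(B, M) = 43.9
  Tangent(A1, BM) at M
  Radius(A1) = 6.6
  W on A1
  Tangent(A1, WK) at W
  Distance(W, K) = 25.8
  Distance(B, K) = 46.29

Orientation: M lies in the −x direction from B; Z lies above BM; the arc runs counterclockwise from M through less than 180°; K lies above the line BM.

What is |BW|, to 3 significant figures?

37.8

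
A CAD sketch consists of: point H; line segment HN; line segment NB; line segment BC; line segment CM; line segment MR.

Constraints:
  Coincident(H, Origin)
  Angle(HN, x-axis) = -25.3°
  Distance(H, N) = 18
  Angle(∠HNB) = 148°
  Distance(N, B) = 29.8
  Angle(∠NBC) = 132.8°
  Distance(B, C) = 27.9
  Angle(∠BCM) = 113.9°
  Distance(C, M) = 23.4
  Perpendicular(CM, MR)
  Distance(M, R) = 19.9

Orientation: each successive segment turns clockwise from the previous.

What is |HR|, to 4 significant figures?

43.98

H is at the origin; HN runs at -25.3° with length 18.0, so N = (16.27, -7.692). ∠HNB = 148.0° gives NB at -57.30° from the x-axis; with |NB| = 29.8, B = (32.37, -32.77). ∠NBC = 132.8° gives BC at -104.5° from the x-axis; with |BC| = 27.9, C = (25.39, -59.78). ∠BCM = 113.9° gives CM at -170.6° from the x-axis; with |CM| = 23.4, M = (2.301, -63.60). CM is perpendicular to MR, so MR runs at 99.40°; with |MR| = 19.9, R = (-0.9489, -43.97). Then |HR| = |R − H| = 43.98.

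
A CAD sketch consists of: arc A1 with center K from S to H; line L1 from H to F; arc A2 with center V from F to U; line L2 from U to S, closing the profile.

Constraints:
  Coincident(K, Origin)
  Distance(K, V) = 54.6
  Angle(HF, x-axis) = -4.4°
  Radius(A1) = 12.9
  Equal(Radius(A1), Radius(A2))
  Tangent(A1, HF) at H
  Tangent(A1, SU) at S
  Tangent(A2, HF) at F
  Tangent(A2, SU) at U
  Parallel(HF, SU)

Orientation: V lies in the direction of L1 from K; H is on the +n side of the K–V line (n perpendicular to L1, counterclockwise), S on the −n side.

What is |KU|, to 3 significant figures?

56.1

Tangency of A1 to both parallel lines with radius 12.9 puts H and S at K ± 12.9·n: H = (0.990, 12.9), S = (-0.990, -12.9). Equal radii place F and U the same way about V: F = V + 12.9·n = (55.4, 8.67), U = V − 12.9·n = (53.4, -17.1). Then |KU| = |U − K| = 56.1.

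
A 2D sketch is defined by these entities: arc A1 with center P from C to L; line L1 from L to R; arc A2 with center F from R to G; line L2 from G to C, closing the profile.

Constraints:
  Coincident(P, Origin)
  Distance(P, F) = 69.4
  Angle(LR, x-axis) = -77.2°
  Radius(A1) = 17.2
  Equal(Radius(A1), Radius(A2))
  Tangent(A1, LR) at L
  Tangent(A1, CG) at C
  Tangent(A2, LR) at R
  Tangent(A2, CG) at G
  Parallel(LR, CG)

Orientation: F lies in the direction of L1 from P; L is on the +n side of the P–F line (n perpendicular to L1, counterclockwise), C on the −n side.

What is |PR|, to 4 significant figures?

71.50

The slot axis is L1's direction at -77.2°, so u = (cos -77.2°, sin -77.2°) = (0.2215, -0.9751) and n = (−sin -77.2°, cos -77.2°) = (0.9751, 0.2215). P is at the origin and F lies 69.4 along u from P, so F = 69.4·u = (15.38, -67.68). Tangency of A1 to both parallel lines with radius 17.2 puts L and C at P ± 17.2·n: L = (16.77, 3.811), C = (-16.77, -3.811). Equal radii place R and G the same way about F: R = F + 17.2·n = (32.15, -63.86), G = F − 17.2·n = (-1.397, -71.49). Then |PR| = |R − P| = 71.50.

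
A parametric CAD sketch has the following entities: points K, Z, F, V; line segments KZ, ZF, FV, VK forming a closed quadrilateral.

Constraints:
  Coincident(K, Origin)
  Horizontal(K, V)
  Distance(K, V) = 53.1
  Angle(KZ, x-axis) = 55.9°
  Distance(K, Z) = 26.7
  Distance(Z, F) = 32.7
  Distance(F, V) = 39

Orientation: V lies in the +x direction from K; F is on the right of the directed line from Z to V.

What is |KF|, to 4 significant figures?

18.82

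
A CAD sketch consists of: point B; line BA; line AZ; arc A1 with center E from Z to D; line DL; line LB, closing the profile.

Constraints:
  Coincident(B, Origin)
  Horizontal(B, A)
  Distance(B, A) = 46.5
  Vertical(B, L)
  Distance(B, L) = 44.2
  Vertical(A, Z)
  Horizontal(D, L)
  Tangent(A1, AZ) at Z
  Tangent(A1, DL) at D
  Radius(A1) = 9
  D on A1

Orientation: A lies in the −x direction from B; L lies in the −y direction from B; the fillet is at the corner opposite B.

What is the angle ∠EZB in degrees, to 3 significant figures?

37.1°

The virtual corner opposite B is at (-46.5, -44.2). The tangent condition forces EZ to be normal to AZ and since A1 is tangent to DL there, ED ⟂ DL, with radius 9.0, so the center E sits 9.0 in from both sides at E = (-37.5, -35.2). That places the tangent points at Z = (-46.5, -35.2) on AZ and D = (-37.5, -44.2) on DL. Then cos ∠EZB = ZE·ZB / (|ZE||ZB|), giving 37.1°.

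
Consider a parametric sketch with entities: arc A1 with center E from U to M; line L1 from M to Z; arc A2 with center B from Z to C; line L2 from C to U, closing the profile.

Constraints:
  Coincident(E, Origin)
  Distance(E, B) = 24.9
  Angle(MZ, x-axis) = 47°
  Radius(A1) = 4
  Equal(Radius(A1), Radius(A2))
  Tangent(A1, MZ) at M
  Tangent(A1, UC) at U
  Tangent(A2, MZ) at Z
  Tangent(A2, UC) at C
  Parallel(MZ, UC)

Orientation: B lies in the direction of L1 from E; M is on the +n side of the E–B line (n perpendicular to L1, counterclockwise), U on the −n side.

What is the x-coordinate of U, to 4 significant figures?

2.925

The slot axis is L1's direction at 47.0°, so u = (cos 47.0°, sin 47.0°) = (0.6820, 0.7314) and n = (−sin 47.0°, cos 47.0°) = (-0.7314, 0.6820). E is at the origin and B lies 24.9 along u from E, so B = 24.9·u = (16.98, 18.21). Tangency of A1 to both parallel lines with radius 4.0 puts M and U at E ± 4.0·n: M = (-2.925, 2.728), U = (2.925, -2.728). So U.x = 2.925.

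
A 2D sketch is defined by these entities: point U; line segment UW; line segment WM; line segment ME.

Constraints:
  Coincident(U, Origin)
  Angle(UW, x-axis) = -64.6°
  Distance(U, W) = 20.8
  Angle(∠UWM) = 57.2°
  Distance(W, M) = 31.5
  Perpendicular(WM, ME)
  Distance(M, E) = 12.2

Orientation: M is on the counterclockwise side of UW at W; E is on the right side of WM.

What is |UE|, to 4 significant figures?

35.92

∠UWM = 57.2°, so WM runs at -64.6° + (180° − 57.2°) = 58.20° from the x-axis; with |WM| = 31.5, M = W + 31.5·(cos 58.20°, sin 58.20°) = (25.52, 7.982). The perpendicularity gives ME at right angles to WM; with |ME| = 12.2 on the right of WM, E = M + 12.2·(0.8499, -0.5270) = (35.89, 1.553). Then |UE| = |E − U| = 35.92.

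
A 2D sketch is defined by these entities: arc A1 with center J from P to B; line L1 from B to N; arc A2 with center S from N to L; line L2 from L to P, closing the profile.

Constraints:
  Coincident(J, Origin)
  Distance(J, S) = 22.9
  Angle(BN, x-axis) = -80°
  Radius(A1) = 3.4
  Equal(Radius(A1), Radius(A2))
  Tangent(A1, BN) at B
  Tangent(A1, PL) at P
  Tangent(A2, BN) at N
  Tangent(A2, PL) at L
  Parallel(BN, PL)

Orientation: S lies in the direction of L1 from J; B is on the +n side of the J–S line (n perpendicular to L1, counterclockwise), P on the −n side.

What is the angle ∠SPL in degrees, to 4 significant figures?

8.445°

Tangency of A1 to both parallel lines with radius 3.4 puts B and P at J ± 3.4·n: B = (3.348, 0.5904), P = (-3.348, -0.5904). Equal radii place N and L the same way about S: N = S + 3.4·n = (7.325, -21.96), L = S − 3.4·n = (0.6282, -23.14). Then cos ∠SPL = PS·PL / (|PS||PL|), giving 8.445°.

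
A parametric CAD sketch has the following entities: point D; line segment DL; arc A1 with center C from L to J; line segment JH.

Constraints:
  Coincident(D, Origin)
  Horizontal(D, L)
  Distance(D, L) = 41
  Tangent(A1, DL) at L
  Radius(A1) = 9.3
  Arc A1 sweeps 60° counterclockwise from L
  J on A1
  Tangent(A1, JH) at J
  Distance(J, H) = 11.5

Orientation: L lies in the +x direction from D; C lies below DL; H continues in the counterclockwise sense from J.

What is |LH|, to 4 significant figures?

20.10

D is at the origin; DL is horizontal with |DL| = 41.0 and L on the +x side, so L = (41.00, 0.000). Since A1 is tangent to DL there, CL ⟂ DL, so C = L + (0, -9.3) = (41.00, -9.300). On A1, L sits at bearing 90° from C; a 60° counterclockwise sweep puts J at bearing 150°, so J = C + 9.3·(cos 150°, sin 150°) = (32.95, -4.650). A1 meets JH tangentially, so CJ is at right angles to JH, so JH runs along (−sin 150°, cos 150°); with |JH| = 11.5, H = (27.20, -14.61). Then |LH| = |H − L| = 20.10.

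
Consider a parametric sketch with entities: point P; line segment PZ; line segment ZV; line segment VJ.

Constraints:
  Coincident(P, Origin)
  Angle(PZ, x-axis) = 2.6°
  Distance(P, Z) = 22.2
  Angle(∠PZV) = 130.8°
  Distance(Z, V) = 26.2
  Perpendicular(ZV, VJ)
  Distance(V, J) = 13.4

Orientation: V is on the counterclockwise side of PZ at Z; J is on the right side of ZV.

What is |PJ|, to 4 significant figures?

50.69

P is at the origin; PZ runs at 2.6° with length 22.2, so Z = 22.2·(cos 2.6°, sin 2.6°) = (22.18, 1.007). ∠PZV = 130.8°, so ZV runs at 2.6° + (180° − 130.8°) = 51.80° from the x-axis; with |ZV| = 26.2, V = Z + 26.2·(cos 51.80°, sin 51.80°) = (38.38, 21.60). ZV ⟂ VJ; with |VJ| = 13.4 on the right of ZV, J = V + 13.4·(0.7859, -0.6184) = (48.91, 13.31). Then |PJ| = |J − P| = 50.69.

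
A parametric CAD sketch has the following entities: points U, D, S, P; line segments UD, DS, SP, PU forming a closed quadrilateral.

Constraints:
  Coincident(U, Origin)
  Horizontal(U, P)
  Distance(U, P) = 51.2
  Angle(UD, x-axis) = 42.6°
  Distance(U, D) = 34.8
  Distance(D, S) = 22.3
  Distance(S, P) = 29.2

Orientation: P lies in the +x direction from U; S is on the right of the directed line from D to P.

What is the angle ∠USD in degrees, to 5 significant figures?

103.23°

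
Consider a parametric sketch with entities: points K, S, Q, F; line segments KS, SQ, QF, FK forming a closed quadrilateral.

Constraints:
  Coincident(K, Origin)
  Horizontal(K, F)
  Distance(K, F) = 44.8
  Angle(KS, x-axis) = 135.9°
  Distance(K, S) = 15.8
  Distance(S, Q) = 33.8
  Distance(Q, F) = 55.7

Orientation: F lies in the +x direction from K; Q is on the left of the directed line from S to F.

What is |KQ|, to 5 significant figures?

40.440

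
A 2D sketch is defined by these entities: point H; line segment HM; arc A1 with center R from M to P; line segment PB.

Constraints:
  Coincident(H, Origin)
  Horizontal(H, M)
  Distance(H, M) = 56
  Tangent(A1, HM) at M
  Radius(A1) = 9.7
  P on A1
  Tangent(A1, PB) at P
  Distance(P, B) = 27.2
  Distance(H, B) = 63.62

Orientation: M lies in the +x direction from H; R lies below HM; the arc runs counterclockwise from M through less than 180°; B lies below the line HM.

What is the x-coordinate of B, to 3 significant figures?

50.9

Checks: |RP| = 9.700 ✓; ∠(RP, PB) = 90.00° ✓; |PB| = 27.20 ✓; |HB| = 63.62 ✓.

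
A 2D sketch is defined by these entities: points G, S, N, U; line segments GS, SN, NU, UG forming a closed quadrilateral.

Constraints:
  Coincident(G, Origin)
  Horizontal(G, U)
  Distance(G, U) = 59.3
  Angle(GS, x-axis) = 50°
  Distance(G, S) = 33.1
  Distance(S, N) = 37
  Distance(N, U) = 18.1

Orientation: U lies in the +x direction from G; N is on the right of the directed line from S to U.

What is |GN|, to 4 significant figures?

42.33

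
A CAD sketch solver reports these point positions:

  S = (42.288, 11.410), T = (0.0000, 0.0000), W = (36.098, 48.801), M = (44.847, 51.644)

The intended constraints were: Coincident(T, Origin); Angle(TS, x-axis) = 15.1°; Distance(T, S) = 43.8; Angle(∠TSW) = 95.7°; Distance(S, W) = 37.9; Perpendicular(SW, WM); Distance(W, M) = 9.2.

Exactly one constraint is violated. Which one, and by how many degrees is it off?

Perpendicular(SW, WM) — off by 8.60°.

T = (0.00, 0.00) ✓; TS at 15.10° ✓; |TS| = 43.80 ✓; ∠TSW = 95.70° ✓; |SW| = 37.90 ✓; ∠(SW, WM) = 81.40° ✗; |WM| = 9.199 ✓.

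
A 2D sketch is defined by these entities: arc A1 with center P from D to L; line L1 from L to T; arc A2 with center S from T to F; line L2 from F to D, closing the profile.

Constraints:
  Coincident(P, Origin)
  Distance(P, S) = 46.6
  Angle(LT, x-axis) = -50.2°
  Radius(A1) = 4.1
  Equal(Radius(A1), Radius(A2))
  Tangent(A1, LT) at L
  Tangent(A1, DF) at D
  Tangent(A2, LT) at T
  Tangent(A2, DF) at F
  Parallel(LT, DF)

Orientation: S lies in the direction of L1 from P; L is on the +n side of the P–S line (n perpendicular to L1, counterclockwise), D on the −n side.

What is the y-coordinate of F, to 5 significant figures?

-38.426

Tangency of A1 to both parallel lines with radius 4.1 puts L and D at P ± 4.1·n: L = (3.1500, 2.6244), D = (-3.1500, -2.6244). Equal radii place T and F the same way about S: T = S + 4.1·n = (32.979, -33.178), F = S − 4.1·n = (26.679, -38.426). So F.y = -38.426.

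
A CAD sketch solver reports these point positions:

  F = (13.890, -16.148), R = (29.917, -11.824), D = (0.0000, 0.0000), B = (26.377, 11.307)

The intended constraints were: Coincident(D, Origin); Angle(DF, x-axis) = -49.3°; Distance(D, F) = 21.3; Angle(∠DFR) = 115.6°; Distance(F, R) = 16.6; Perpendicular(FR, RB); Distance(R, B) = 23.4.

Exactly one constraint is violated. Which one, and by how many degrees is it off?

Perpendicular(FR, RB) — off by 6.40°.

D = (0.00, 0.00) ✓; DF at -49.30° ✓; |DF| = 21.30 ✓; ∠DFR = 115.6° ✓; |FR| = 16.60 ✓; ∠(FR, RB) = 83.60° ✗; |RB| = 23.40 ✓.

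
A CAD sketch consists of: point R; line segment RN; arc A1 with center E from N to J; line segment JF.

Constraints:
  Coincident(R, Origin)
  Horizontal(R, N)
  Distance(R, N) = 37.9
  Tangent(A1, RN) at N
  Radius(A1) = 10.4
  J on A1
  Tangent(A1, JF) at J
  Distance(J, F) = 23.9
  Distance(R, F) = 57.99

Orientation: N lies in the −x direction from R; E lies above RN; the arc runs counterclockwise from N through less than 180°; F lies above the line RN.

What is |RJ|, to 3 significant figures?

34.8

R is at the origin; R and N share the same y with |RN| = 37.9 and N on the −x side, so N = (-37.9, 0.00). The tangent condition forces EN to be normal to RN, so E = N + (0, 10.4) = (-37.9, 10.4). Since EJ ⟂ JF (tangency), |EF| = √(10.4² + 23.9²) = 26.1 regardless of where J sits on A1. So F lies on both circle(R, 57.99) and circle(E, 26.1); the above-RN intersection is F = (-46.1, 35.1). J is the foot of the tangent from F: J = (-30.2, 17.4).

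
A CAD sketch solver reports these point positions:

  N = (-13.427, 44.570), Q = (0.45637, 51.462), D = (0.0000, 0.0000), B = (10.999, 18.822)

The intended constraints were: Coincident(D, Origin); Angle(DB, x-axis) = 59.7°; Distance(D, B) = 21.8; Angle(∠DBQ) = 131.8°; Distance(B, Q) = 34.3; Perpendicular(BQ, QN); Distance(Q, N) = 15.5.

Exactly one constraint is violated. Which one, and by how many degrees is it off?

Perpendicular(BQ, QN) — off by 8.50°.

D = (0.00, 0.00) ✓; DB at 59.70° ✓; |DB| = 21.80 ✓; ∠DBQ = 131.8° ✓; |BQ| = 34.30 ✓; ∠(BQ, QN) = 98.50° ✗; |QN| = 15.50 ✓.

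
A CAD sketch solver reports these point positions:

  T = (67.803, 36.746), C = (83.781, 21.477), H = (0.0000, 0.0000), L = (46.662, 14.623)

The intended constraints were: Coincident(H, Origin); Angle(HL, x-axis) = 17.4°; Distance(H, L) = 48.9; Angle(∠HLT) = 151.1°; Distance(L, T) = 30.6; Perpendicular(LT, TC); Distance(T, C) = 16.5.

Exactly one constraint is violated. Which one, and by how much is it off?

Distance(T, C) = 16.5 — off by 5.60.

H = (0.00, 0.00) ✓; HL at 17.40° ✓; |HL| = 48.90 ✓; ∠HLT = 151.1° ✓; |LT| = 30.60 ✓; ∠(LT, TC) = 90.00° ✓; |TC| = 22.10 ✗.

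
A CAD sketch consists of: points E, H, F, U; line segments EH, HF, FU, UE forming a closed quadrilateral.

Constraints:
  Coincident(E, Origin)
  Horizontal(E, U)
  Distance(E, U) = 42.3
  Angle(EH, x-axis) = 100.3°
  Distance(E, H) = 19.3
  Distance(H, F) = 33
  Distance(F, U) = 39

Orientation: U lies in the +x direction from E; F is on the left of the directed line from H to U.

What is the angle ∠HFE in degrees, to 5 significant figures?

24.929°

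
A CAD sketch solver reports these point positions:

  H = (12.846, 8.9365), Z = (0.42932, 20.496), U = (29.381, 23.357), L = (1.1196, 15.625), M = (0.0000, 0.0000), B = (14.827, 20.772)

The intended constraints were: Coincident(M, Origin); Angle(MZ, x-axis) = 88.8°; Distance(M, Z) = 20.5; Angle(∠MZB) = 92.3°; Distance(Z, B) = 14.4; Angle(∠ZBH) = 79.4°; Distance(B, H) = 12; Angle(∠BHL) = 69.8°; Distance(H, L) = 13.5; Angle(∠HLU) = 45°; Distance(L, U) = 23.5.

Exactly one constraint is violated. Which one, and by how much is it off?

Distance(L, U) = 23.5 — off by 5.80.

M = (0.00, 0.00) ✓; MZ at 88.80° ✓; |MZ| = 20.50 ✓; ∠MZB = 92.30° ✓; |ZB| = 14.40 ✓; ∠ZBH = 79.40° ✓; |BH| = 12.00 ✓; ∠BHL = 69.80° ✓; |HL| = 13.50 ✓; ∠HLU = 45.00° ✓; |LU| = 29.30 ✗.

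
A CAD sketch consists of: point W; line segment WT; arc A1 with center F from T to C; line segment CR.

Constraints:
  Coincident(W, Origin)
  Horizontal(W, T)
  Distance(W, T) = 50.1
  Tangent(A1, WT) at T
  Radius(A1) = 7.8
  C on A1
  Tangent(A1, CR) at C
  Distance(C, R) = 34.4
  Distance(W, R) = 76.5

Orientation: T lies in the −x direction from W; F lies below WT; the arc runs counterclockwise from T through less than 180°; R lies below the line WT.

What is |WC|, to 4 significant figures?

58.01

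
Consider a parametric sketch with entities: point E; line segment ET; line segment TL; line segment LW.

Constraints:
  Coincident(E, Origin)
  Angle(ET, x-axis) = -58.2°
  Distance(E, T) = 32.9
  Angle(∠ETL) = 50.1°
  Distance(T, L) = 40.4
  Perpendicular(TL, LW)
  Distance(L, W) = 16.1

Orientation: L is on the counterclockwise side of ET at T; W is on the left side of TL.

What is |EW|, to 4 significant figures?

21.35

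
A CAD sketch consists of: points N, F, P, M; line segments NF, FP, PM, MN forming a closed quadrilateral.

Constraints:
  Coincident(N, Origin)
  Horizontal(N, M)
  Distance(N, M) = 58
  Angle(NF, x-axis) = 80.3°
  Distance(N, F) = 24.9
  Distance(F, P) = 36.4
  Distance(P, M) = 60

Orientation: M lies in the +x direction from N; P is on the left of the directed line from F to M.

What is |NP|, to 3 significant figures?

59.1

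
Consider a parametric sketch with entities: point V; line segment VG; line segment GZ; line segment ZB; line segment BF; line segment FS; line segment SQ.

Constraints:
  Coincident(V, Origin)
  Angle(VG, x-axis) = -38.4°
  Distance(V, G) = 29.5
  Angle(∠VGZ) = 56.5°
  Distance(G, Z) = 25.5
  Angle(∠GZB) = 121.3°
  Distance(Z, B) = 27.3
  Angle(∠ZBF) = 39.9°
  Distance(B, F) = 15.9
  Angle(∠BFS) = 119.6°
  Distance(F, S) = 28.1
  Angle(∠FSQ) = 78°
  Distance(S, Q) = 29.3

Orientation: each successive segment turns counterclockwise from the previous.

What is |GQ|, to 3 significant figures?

49.4

V is at the origin; VG runs at -38.4° with length 29.5, so G = (23.1, -18.3). ∠VGZ = 56.5° gives GZ at 85.1° from the x-axis; with |GZ| = 25.5, Z = (25.3, 7.08). ∠GZB = 121.3° gives ZB at 144° from the x-axis; with |ZB| = 27.3, B = (3.27, 23.2). ∠ZBF = 39.9° gives BF at -76.1° from the x-axis; with |BF| = 15.9, F = (7.09, 7.77). ∠BFS = 119.6° gives FS at -15.7° from the x-axis; with |FS| = 28.1, S = (34.1, 0.168). ∠FSQ = 78.0° gives SQ at 86.3° from the x-axis; with |SQ| = 29.3, Q = (36.0, 29.4). Then |GQ| = |Q − G| = 49.4.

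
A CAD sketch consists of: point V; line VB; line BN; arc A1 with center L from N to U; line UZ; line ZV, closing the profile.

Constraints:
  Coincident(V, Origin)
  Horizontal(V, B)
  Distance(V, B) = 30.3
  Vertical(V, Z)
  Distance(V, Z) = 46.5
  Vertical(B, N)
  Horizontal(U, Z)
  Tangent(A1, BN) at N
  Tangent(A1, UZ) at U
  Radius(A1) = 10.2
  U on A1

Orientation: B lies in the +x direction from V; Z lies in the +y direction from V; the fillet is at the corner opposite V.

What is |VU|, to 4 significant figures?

50.66

V is at the origin; V and B share the same y with |VB| = 30.3 and B on the +x side, so B = (30.30, 0.000). V and Z share the same x with |VZ| = 46.5 and Z on the +y side, so Z = (0.000, 46.50). The virtual corner opposite V is at (30.30, 46.50). A1 meets BN tangentially, so LN is at right angles to BN and the tangent condition forces LU to be normal to UZ, with radius 10.2, so the center L sits 10.2 in from both sides at L = (20.10, 36.30). That places the tangent points at N = (30.30, 36.30) on BN and U = (20.10, 46.50) on UZ. Then |VU| = |U − V| = 50.66.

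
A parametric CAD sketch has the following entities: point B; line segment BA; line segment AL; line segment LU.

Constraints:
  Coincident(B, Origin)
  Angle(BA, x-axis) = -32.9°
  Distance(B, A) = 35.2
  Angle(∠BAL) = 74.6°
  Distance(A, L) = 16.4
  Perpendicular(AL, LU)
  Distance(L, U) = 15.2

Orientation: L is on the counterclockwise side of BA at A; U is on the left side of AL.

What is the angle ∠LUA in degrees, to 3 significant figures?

47.2°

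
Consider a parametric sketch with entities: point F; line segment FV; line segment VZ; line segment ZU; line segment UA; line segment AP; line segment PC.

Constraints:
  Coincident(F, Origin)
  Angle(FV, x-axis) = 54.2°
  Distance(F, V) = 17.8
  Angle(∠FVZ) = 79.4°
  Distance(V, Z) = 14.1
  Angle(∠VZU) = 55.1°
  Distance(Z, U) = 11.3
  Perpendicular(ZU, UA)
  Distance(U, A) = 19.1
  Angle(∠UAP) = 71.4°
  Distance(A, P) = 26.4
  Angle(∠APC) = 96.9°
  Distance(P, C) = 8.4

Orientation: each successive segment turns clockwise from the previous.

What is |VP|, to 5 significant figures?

21.806

F is at the origin; FV runs at 54.2° with length 17.8, so V = (10.412, 14.437). ∠FVZ = 79.4° gives VZ at -46.400° from the x-axis; with |VZ| = 14.1, Z = (20.136, 4.2261). ∠VZU = 55.1° gives ZU at -171.30° from the x-axis; with |ZU| = 11.3, U = (8.9659, 2.5169). ZU ⟂ UA, so UA runs at 98.700°; with |UA| = 19.1, A = (6.0768, 21.397). ∠UAP = 71.4° gives AP at -9.9000° from the x-axis; with |AP| = 26.4, P = (32.084, 16.858). Then |VP| = |P − V| = 21.806.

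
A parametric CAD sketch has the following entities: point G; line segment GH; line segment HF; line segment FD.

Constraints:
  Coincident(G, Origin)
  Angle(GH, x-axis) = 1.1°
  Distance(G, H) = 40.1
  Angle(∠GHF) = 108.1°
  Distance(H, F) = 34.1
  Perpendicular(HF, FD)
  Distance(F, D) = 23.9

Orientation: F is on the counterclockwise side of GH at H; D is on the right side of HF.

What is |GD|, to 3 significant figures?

77.5

∠GHF = 108.1°, so HF runs at 1.1° + (180° − 108.1°) = 73.0° from the x-axis; with |HF| = 34.1, F = H + 34.1·(cos 73.0°, sin 73.0°) = (50.1, 33.4). HF is perpendicular to FD; with |FD| = 23.9 on the right of HF, D = F + 23.9·(0.956, -0.292) = (72.9, 26.4). Then |GD| = |D − G| = 77.5.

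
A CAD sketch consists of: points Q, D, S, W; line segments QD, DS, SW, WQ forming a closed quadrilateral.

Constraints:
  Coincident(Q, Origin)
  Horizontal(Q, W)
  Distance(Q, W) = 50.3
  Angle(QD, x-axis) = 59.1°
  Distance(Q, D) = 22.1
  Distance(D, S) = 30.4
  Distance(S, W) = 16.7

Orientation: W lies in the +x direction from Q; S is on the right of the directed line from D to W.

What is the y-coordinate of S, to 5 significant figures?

-1.6613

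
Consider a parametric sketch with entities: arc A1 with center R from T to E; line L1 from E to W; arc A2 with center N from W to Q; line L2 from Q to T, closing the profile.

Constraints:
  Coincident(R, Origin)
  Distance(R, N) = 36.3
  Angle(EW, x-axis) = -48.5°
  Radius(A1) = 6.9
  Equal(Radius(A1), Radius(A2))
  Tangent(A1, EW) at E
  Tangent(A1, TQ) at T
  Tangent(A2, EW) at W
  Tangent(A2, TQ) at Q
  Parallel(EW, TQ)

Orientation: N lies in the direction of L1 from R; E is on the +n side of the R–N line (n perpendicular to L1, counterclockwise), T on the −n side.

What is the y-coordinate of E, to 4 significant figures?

4.572

R is at the origin and N lies 36.3 along u from R, so N = 36.3·u = (24.05, -27.19). Tangency of A1 to both parallel lines with radius 6.9 puts E and T at R ± 6.9·n: E = (5.168, 4.572), T = (-5.168, -4.572). So E.y = 4.572.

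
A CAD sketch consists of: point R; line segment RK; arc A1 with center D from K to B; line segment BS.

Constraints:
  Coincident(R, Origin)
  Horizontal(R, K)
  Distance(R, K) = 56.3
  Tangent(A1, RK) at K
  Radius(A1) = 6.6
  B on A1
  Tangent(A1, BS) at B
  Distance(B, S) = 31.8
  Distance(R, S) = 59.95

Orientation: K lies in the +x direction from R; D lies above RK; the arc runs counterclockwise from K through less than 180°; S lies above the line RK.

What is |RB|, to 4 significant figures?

62.84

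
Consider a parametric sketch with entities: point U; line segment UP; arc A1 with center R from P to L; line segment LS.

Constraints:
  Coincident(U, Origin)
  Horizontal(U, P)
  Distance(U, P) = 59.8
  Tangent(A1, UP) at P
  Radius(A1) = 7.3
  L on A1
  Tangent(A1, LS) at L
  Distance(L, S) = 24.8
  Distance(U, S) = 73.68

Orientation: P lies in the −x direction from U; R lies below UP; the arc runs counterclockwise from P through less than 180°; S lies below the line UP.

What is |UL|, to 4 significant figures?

67.52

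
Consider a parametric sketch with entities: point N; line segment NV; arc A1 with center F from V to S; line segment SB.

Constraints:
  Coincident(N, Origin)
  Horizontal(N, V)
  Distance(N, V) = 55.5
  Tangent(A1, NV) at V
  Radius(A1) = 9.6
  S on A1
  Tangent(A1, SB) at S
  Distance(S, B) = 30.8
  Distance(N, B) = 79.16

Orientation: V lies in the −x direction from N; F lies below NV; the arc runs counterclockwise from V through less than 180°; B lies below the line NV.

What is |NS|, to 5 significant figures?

65.561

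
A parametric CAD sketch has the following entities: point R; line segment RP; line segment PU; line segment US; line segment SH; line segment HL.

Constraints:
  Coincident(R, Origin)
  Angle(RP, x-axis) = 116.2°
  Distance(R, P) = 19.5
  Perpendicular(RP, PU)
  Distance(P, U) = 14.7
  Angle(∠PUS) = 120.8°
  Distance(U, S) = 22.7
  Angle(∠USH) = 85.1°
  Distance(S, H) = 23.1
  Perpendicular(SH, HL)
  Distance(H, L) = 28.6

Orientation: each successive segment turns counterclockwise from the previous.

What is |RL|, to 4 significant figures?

17.11

R is at the origin; RP runs at 116.2° with length 19.5, so P = (-8.609, 17.50). RP ⟂ PU, so PU runs at -153.8°; with |PU| = 14.7, U = (-21.80, 11.01). ∠PUS = 120.8° gives US at -94.60° from the x-axis; with |US| = 22.7, S = (-23.62, -11.62). ∠USH = 85.1° gives SH at 0.3000° from the x-axis; with |SH| = 23.1, H = (-0.5199, -11.50). The perpendicularity gives HL at right angles to SH, so HL runs at 90.30°; with |HL| = 28.6, L = (-0.6696, 17.10). Then |RL| = |L − R| = 17.11.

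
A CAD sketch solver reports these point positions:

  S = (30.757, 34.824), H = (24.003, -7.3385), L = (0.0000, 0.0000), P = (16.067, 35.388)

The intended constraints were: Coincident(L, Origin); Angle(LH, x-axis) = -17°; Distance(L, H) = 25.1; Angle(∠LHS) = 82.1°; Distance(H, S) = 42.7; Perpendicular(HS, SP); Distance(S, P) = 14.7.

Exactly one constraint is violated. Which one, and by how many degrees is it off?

Perpendicular(HS, SP) — off by 6.90°.

L = (0.00, 0.00) ✓; LH at -17.00° ✓; |LH| = 25.10 ✓; ∠LHS = 82.10° ✓; |HS| = 42.70 ✓; ∠(HS, SP) = 96.90° ✗; |SP| = 14.70 ✓.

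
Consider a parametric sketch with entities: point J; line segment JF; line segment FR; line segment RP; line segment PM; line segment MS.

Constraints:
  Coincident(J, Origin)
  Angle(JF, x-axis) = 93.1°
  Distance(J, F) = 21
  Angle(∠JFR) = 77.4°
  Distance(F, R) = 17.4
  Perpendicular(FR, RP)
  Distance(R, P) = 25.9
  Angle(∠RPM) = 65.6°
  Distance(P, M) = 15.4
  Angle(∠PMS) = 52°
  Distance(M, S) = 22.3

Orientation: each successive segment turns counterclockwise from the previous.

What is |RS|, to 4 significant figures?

10.85

J is at the origin; JF runs at 93.1° with length 21.0, so F = (-1.136, 20.97). ∠JFR = 77.4° gives FR at -164.3° from the x-axis; with |FR| = 17.4, R = (-17.89, 16.26). FR ⟂ RP, so RP runs at -74.30°; with |RP| = 25.9, P = (-10.88, -8.673). ∠RPM = 65.6° gives PM at 40.10° from the x-axis; with |PM| = 15.4, M = (0.9018, 1.247). ∠PMS = 52.0° gives MS at 168.1° from the x-axis; with |MS| = 22.3, S = (-20.92, 5.845). Then |RS| = |S − R| = 10.85.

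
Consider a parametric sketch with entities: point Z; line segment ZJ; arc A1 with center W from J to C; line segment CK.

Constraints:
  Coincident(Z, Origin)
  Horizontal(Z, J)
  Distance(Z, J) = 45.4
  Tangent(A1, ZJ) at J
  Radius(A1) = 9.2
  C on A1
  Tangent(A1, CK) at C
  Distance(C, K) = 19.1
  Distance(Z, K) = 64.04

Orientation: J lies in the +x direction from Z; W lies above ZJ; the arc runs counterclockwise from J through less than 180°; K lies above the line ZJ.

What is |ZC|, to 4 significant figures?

54.84

Checks: Z = (0.00, 0.00) ✓; |WC| = 9.200 ✓; ∠(WC, CK) = 90.00° ✓; |CK| = 19.10 ✓; |ZK| = 64.04 ✓.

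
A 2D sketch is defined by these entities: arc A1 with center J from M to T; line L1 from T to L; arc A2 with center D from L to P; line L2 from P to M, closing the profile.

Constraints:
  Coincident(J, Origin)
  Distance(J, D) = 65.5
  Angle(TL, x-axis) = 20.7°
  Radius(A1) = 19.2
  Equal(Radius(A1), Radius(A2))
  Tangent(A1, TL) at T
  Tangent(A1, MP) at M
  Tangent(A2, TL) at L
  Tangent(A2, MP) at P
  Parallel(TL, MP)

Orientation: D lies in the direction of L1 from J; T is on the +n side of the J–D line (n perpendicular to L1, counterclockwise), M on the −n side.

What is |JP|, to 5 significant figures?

68.256

The slot axis is L1's direction at 20.7°, so u = (cos 20.7°, sin 20.7°) = (0.93544, 0.35347) and n = (−sin 20.7°, cos 20.7°) = (-0.35347, 0.93544). J is at the origin and D lies 65.5 along u from J, so D = 65.5·u = (61.272, 23.153). Tangency of A1 to both parallel lines with radius 19.2 puts T and M at J ± 19.2·n: T = (-6.7867, 17.961), M = (6.7867, -17.961). Equal radii place L and P the same way about D: L = D + 19.2·n = (54.485, 41.113), P = D − 19.2·n = (68.058, 5.1921). Then |JP| = |P − J| = 68.256.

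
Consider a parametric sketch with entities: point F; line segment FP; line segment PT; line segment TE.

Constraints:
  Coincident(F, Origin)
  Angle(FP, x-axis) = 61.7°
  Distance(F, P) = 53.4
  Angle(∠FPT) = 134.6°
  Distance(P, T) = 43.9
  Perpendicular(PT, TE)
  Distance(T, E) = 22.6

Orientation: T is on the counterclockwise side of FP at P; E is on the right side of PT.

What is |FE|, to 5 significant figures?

101.49

F is at the origin; FP runs at 61.7° with length 53.4, so P = 53.4·(cos 61.7°, sin 61.7°) = (25.316, 47.017). ∠FPT = 134.6°, so PT runs at 61.7° + (180° − 134.6°) = 107.10° from the x-axis; with |PT| = 43.9, T = P + 43.9·(cos 107.10°, sin 107.10°) = (12.408, 88.977). The perpendicularity gives TE at right angles to PT; with |TE| = 22.6 on the right of PT, E = T + 22.6·(0.95579, 0.29404) = (34.009, 95.622). Then |FE| = |E − F| = 101.49.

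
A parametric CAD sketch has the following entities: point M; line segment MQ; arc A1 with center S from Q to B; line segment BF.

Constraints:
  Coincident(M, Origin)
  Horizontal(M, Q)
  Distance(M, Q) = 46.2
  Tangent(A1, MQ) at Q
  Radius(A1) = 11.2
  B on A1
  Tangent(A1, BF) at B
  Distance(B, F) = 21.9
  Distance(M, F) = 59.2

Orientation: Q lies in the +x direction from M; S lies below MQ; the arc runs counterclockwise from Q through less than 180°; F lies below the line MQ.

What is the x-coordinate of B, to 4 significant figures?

36.44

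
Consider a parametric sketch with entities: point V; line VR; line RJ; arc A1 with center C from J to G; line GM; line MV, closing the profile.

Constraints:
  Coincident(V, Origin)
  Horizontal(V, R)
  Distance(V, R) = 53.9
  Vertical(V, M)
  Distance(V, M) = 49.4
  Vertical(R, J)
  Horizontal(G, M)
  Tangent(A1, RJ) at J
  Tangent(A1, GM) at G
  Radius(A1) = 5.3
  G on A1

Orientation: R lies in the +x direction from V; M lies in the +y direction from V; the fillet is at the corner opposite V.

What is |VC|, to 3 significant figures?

65.6

V is at the origin; V and R share the same y with |VR| = 53.9 and R on the +x side, so R = (53.9, 0.00). V and M share the same x with |VM| = 49.4 and M on the +y side, so M = (0.00, 49.4). The virtual corner opposite V is at (53.9, 49.4). Tangency of A1 to RJ means the radius CJ is perpendicular to RJ and A1 meets GM tangentially, so CG is at right angles to GM, with radius 5.3, so the center C sits 5.3 in from both sides at C = (48.6, 44.1). Then |VC| = |C − V| = 65.6.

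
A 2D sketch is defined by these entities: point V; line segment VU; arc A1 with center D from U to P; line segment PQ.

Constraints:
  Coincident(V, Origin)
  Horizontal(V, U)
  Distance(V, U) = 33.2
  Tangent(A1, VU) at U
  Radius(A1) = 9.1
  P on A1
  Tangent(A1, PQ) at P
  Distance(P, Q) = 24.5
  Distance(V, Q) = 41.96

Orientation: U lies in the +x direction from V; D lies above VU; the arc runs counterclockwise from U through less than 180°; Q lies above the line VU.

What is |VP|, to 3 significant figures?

42.9

Checks: |DP| = 9.100 ✓; ∠(DP, PQ) = 90.00° ✓; |PQ| = 24.50 ✓; |VQ| = 41.96 ✓.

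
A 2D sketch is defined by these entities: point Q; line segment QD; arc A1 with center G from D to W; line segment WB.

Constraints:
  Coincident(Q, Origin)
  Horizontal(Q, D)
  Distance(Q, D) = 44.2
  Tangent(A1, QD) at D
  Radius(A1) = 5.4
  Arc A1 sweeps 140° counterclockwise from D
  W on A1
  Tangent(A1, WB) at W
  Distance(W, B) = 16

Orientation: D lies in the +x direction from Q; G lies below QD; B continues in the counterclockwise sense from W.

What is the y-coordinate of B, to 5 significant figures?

-19.821

Q is at the origin; Q and D share the same y with |QD| = 44.2 and D on the +x side, so D = (44.200, 0.0000). A1 meets QD tangentially, so GD is at right angles to QD, so G = D + (0, -5.4) = (44.200, -5.4000). On A1, D sits at bearing 90° from G; a 140° counterclockwise sweep puts W at bearing 230°, so W = G + 5.4·(cos 230°, sin 230°) = (40.729, -9.5366). Tangency of A1 to WB means the radius GW is perpendicular to WB, so WB runs along (−sin 230°, cos 230°); with |WB| = 16.0, B = (52.986, -19.821). So B.y = -19.821.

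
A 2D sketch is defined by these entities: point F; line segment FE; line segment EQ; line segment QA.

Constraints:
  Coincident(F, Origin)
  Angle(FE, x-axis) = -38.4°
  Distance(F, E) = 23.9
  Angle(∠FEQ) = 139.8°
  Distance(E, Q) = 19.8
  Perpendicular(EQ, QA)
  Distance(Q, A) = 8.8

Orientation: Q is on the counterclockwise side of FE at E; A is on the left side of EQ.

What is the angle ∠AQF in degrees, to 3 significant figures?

67.9°

∠FEQ = 139.8°, so EQ runs at -38.4° + (180° − 139.8°) = 1.80° from the x-axis; with |EQ| = 19.8, Q = E + 19.8·(cos 1.80°, sin 1.80°) = (38.5, -14.2). EQ ⟂ QA; with |QA| = 8.8 on the left of EQ, A = Q + 8.8·(-0.0314, 1.00) = (38.2, -5.43). Then cos ∠AQF = QA·QF / (|QA||QF|), giving 67.9°.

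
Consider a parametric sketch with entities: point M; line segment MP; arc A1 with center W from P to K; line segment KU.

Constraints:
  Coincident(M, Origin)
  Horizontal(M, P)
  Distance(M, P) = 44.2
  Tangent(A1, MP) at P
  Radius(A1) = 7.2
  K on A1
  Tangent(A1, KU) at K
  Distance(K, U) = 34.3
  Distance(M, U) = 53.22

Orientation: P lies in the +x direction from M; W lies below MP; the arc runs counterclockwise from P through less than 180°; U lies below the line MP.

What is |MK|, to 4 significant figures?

37.61

M is at the origin; M and P share the same y with |MP| = 44.2 and P on the +x side, so P = (44.20, 0.000). Tangency of A1 to MP means the radius WP is perpendicular to MP, so W = P + (0, -7.2) = (44.20, -7.200). Since WK ⟂ KU (tangency), |WU| = √(7.2² + 34.3²) = 35.05 regardless of where K sits on A1. So U lies on both circle(M, 53.22) and circle(W, 35.05); the below-MP intersection is U = (34.19, -40.79). K is the foot of the tangent from U: K = (37.02, -6.604).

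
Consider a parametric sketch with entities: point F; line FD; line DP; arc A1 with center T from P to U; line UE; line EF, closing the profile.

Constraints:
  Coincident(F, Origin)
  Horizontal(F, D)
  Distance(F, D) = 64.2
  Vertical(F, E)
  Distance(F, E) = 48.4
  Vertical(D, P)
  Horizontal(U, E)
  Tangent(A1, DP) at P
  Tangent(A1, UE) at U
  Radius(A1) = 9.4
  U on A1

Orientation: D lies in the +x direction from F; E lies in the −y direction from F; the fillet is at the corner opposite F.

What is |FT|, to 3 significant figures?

67.3

FE is vertical with |FE| = 48.4 and E on the −y side, so E = (0.00, -48.4). The virtual corner opposite F is at (64.2, -48.4). Tangency of A1 to DP means the radius TP is perpendicular to DP and A1 meets UE tangentially, so TU is at right angles to UE, with radius 9.4, so the center T sits 9.4 in from both sides at T = (54.8, -39.0). Then |FT| = |T − F| = 67.3.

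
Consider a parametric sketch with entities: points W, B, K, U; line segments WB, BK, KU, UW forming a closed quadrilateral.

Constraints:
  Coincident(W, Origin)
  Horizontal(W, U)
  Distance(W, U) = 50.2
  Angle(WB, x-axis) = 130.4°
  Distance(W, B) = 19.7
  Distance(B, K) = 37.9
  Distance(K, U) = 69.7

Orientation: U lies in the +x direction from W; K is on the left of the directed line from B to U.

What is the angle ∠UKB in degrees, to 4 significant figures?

66.53°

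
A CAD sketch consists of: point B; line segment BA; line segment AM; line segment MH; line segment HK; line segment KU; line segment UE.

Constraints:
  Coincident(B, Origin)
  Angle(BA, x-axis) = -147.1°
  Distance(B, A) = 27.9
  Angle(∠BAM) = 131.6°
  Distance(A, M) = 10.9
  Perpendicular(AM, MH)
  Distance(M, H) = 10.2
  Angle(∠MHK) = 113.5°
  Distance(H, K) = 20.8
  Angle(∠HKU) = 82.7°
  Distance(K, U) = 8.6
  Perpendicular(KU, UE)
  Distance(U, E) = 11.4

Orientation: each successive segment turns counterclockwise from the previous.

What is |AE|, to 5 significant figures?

7.0648

B is at the origin; BA runs at -147.1° with length 27.9, so A = (-23.425, -15.155). ∠BAM = 131.6° gives AM at -98.700° from the x-axis; with |AM| = 10.9, M = (-25.074, -25.929). The perpendicularity gives MH at right angles to AM, so MH runs at -8.7000°; with |MH| = 10.2, H = (-14.991, -27.472). ∠MHK = 113.5° gives HK at 57.800° from the x-axis; with |HK| = 20.8, K = (-3.9077, -9.8712). ∠HKU = 82.7° gives KU at 155.10° from the x-axis; with |KU| = 8.6, U = (-11.708, -6.2503). KU ⟂ UE, so UE runs at -114.90°; with |UE| = 11.4, E = (-16.508, -16.591). Then |AE| = |E − A| = 7.0648.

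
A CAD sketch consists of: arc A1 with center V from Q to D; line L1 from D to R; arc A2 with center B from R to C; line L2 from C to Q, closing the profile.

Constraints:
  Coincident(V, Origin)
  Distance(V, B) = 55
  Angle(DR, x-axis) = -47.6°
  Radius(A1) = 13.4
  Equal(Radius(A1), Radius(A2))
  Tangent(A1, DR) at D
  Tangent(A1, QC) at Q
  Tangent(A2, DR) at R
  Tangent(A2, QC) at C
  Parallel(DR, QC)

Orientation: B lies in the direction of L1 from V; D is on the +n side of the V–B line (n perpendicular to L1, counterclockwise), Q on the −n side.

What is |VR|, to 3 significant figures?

56.6

The slot axis is L1's direction at -47.6°, so u = (cos -47.6°, sin -47.6°) = (0.674, -0.738) and n = (−sin -47.6°, cos -47.6°) = (0.738, 0.674). V is at the origin and B lies 55.0 along u from V, so B = 55.0·u = (37.1, -40.6). Tangency of A1 to both parallel lines with radius 13.4 puts D and Q at V ± 13.4·n: D = (9.90, 9.04), Q = (-9.90, -9.04). Equal radii place R and C the same way about B: R = B + 13.4·n = (47.0, -31.6), C = B − 13.4·n = (27.2, -49.7). Then |VR| = |R − V| = 56.6.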